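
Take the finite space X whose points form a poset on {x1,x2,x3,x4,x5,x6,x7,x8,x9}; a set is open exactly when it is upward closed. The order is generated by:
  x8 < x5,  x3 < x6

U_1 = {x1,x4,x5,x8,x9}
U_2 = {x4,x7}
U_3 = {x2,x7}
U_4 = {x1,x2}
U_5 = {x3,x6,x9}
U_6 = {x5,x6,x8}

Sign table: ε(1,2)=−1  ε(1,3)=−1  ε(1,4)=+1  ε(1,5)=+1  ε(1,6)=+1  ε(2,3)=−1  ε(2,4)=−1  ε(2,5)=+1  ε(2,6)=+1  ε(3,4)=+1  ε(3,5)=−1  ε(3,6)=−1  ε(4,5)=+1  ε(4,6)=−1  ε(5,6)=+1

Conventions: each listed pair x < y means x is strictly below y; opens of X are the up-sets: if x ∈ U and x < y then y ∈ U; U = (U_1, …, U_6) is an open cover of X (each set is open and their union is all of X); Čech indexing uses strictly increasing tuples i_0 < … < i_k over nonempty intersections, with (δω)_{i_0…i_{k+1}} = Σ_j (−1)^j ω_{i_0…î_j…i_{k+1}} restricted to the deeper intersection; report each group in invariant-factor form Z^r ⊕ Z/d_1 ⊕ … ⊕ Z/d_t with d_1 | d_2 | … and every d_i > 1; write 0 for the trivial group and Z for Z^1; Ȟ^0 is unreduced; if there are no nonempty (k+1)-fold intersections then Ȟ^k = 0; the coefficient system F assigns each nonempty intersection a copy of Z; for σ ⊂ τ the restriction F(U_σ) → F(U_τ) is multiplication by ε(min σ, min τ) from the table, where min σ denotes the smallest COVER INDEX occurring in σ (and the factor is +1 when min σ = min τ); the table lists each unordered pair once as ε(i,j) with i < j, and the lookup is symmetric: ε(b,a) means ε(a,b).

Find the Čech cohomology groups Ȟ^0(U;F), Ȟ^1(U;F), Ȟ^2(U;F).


Ȟ^0(U;F) ≅ Z, Ȟ^1(U;F) ≅ Z^2 and Ȟ^2(U;F) ≅ 0

intersection data:
  U12={x4} U14={x1} U15={x9} U16={x5,x8} U23={x7} U34={x2} U56={x6}
C dims 6,7; δ0: rk 5, SNF 1^5
Ȟ^0 = (6 − 5) − 0 = 1, so Ȟ^0 ≅ Z
Ȟ^1 = (7 − 0) − 5 = 2, so Ȟ^1 ≅ Z^2
Ȟ^2 = (0 − 0) − 0 = 0, so Ȟ^2 ≅ 0


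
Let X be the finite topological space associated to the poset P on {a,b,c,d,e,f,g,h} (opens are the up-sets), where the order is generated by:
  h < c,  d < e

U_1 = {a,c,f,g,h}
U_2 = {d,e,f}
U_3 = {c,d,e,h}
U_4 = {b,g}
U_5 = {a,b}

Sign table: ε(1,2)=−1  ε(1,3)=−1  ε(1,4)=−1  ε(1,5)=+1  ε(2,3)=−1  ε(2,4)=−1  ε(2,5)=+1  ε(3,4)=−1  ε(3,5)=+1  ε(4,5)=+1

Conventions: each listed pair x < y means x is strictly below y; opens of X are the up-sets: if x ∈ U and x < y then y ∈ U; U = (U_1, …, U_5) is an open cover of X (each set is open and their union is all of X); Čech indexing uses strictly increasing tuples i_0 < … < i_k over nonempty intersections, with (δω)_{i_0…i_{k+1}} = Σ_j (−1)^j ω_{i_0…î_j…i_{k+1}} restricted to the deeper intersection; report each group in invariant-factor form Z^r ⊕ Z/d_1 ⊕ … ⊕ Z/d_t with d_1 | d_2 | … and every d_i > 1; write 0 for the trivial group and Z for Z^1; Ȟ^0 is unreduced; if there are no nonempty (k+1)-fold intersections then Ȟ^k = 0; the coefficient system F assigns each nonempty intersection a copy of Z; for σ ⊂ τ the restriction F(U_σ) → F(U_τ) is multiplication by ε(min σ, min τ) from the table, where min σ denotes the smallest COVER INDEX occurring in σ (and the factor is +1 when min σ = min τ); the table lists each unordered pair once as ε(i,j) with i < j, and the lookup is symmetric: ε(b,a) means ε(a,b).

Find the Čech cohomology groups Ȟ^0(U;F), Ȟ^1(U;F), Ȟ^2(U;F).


Ȟ^0 ≅ 0, Ȟ^1 ≅ Z ⊕ Z/2 and Ȟ^2 ≅ 0

cover nerve:
  U12={f} U13={c,h} U14={g} U15={a} U23={d,e} U45={b}
C dims 5,6; δ0: rk 5, SNF 1^4·2
Ȟ^0: (5−5)−0=0 ⇒ 0
Ȟ^1: (6−0)−5=1 plus torsion [2] ⇒ Z ⊕ Z/2
Ȟ^2: (0−0)−0=0 ⇒ 0


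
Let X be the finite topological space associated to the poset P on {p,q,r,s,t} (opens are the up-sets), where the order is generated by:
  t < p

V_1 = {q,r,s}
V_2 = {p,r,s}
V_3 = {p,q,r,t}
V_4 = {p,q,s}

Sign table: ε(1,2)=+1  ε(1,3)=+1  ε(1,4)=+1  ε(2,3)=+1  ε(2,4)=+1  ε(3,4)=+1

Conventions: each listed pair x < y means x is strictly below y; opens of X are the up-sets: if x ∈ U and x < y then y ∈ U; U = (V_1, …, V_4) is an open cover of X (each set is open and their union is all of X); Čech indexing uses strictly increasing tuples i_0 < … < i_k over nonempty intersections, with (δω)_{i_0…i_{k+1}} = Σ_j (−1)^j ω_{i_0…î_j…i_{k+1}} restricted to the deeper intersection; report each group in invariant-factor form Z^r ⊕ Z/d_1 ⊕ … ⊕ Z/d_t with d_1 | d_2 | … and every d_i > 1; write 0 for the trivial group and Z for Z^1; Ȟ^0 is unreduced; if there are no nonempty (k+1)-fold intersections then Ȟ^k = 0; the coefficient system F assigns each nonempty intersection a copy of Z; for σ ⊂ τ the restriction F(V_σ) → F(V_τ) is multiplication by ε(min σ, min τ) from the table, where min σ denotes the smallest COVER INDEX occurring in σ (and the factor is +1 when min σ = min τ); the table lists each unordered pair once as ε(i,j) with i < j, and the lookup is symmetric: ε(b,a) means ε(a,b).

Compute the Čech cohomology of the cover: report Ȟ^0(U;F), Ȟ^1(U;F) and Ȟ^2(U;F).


nonempty intersections:
  V12={r,s} V13={q,r} V14={q,s} V23={p,r} V24={p,s} V34={p,q}
  V123={r} V124={s} V134={q} V234={p}
C dims 4,6,4; δ0: rk 3, SNF 1^3; δ1: rk 3, SNF 1^3
Ȟ^0: (4−3)−0=1 ⇒ Z
Ȟ^1: (6−3)−3=0 ⇒ 0
Ȟ^2: (4−0)−3=1 ⇒ Z

Ȟ^0 = Z; Ȟ^1 = 0; Ȟ^2 = Z


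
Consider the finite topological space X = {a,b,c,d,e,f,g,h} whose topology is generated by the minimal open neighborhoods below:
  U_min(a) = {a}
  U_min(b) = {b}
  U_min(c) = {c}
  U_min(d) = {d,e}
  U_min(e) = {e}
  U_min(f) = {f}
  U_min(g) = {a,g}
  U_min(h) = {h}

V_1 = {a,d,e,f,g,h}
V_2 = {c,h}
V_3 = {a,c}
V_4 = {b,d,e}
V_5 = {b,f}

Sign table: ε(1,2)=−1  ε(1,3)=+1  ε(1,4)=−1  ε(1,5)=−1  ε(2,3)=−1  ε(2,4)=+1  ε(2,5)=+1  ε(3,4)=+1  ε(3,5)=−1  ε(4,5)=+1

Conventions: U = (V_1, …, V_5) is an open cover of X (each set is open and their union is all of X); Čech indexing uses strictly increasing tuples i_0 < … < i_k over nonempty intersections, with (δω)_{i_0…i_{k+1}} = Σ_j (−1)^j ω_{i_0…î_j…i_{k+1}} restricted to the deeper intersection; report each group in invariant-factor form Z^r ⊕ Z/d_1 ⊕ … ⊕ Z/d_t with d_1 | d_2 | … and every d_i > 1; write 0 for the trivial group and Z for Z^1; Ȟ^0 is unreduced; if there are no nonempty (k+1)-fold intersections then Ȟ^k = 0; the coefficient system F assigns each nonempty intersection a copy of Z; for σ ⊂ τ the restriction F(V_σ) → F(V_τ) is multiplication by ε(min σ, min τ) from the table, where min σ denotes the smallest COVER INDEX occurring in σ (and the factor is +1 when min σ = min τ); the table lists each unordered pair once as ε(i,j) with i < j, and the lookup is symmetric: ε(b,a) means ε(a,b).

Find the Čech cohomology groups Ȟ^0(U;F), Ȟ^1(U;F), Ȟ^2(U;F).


nerve simplices:
  V12={h} V13={a} V14={d,e} V15={f} V23={c} V45={b}
C dims 5,6; δ0: rk 4, SNF 1^4
degree 0: 5−4−0 = 1 → Ȟ^0 ≅ Z
degree 1: 6−0−4 = 2 → Ȟ^1 ≅ Z^2
degree 2: 0−0−0 = 0 → Ȟ^2 ≅ 0

Ȟ^0(U;F) ≅ Z, Ȟ^1(U;F) ≅ Z^2 and Ȟ^2(U;F) ≅ 0


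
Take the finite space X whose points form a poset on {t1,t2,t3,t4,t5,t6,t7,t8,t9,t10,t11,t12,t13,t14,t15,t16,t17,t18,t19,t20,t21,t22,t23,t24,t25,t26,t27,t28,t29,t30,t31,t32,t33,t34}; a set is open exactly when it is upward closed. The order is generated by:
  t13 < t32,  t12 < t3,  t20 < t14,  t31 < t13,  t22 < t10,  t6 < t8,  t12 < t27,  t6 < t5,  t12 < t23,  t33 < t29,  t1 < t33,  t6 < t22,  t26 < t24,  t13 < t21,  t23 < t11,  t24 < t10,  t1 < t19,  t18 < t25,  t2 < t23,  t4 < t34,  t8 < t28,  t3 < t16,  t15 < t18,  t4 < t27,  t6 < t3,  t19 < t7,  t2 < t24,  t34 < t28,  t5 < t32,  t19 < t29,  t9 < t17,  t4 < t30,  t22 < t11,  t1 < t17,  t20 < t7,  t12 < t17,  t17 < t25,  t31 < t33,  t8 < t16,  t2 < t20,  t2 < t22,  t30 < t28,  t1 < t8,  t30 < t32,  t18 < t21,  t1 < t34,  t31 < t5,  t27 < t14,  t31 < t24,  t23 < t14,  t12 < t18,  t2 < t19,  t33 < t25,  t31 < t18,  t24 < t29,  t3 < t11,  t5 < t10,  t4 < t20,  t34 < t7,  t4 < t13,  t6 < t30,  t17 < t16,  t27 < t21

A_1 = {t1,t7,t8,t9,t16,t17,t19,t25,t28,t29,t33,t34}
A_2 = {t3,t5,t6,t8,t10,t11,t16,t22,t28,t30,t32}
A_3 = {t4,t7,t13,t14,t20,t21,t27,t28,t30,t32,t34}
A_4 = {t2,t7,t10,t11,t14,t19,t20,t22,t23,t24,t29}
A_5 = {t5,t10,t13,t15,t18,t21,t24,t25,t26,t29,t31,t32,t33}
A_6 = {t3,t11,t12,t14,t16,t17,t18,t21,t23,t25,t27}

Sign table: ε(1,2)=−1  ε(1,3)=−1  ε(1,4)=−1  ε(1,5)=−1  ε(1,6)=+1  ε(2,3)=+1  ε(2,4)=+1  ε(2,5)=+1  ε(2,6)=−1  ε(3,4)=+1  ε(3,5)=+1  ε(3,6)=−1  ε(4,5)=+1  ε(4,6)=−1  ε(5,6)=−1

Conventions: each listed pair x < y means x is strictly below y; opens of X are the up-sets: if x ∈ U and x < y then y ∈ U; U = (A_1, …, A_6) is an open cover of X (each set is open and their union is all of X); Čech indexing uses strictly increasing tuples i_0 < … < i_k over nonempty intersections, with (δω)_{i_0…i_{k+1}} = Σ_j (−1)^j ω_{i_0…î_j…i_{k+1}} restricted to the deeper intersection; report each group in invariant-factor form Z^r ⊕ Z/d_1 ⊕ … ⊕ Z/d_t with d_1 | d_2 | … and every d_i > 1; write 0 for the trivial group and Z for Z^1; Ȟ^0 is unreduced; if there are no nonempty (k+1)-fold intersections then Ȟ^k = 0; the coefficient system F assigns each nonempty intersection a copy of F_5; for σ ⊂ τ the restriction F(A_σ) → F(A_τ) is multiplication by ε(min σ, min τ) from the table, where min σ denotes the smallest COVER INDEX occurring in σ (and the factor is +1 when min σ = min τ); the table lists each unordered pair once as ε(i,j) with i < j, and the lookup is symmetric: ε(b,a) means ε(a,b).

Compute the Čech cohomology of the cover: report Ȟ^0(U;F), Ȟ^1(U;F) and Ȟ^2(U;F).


cover nerve:
  A12={t8,t16,t28} A13={t7,t28,t34} A14={t7,t19,t29} A15={t25,t29,t33} A16={t16,t17,t25} A23={t28,t30,t32} A24={t10,t11,t22} A25={t5,t10,t32} A26={t3,t11,t16} A34={t7,t14,t20} A35={t13,t21,t32} A36={t14,t21,t27} A45={t10,t24,t29} A46={t11,t14,t23} A56={t18,t21,t25}
  A123={t28} A126={t16} A134={t7} A145={t29} A156={t25} A235={t32} A245={t10} A246={t11} A346={t14} A356={t21}
C dims 6,15,10; δ0: rk_F5 5; δ1: rk_F5 10
Ȟ^0: (6−5)−0=1 ⇒ Z/5
Ȟ^1: (15−10)−5=0 ⇒ 0
Ȟ^2: (10−0)−10=0 ⇒ 0

Ȟ^0 ≅ Z/5; Ȟ^1 ≅ 0; Ȟ^2 ≅ 0


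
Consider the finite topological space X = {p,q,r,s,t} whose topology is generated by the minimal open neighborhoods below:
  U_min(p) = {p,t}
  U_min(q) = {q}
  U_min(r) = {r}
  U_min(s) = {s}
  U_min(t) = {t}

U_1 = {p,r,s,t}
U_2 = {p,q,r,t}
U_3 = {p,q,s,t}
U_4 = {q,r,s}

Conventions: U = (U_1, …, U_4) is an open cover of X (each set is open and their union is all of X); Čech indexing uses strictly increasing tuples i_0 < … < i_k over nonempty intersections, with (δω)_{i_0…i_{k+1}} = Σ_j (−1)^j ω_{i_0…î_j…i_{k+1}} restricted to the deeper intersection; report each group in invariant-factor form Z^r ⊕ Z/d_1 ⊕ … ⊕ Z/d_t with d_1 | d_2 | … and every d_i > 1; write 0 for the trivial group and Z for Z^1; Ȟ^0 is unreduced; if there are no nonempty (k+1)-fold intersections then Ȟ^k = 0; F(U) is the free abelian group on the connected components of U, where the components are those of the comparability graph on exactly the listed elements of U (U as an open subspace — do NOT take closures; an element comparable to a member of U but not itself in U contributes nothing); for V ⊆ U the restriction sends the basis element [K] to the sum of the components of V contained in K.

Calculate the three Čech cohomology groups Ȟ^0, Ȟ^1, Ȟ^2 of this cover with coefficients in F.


nonempty intersections:
  U12={p,r,t} U13={p,s,t} U14={r,s} U23={p,q,t} U24={q,r} U34={q,s}
  U123={p,t} U124={r} U134={s} U234={q}
components per intersection:
  U1: {p,t} {r} {s}
  U2: {p,t} {q} {r}
  U3: {p,t} {q} {s}
  U4: {q} {r} {s}
  U12: {p,t} {r}
  U13: {p,t} {s}
  U14: {r} {s}
  U23: {p,t} {q}
  U24: {q} {r}
  U34: {q} {s}
  U123: {p,t}
  U124: {r}
  U134: {s}
  U234: {q}
C dims 12,12,4; δ0: rk 8, SNF 1^8; δ1: rk 4, SNF 1^4
Ȟ^0: (12−8)−0=4 ⇒ Z^4
Ȟ^1: (12−4)−8=0 ⇒ 0
Ȟ^2: (4−0)−4=0 ⇒ 0

Ȟ^0 = Z^4,  Ȟ^1 = 0,  Ȟ^2 = 0


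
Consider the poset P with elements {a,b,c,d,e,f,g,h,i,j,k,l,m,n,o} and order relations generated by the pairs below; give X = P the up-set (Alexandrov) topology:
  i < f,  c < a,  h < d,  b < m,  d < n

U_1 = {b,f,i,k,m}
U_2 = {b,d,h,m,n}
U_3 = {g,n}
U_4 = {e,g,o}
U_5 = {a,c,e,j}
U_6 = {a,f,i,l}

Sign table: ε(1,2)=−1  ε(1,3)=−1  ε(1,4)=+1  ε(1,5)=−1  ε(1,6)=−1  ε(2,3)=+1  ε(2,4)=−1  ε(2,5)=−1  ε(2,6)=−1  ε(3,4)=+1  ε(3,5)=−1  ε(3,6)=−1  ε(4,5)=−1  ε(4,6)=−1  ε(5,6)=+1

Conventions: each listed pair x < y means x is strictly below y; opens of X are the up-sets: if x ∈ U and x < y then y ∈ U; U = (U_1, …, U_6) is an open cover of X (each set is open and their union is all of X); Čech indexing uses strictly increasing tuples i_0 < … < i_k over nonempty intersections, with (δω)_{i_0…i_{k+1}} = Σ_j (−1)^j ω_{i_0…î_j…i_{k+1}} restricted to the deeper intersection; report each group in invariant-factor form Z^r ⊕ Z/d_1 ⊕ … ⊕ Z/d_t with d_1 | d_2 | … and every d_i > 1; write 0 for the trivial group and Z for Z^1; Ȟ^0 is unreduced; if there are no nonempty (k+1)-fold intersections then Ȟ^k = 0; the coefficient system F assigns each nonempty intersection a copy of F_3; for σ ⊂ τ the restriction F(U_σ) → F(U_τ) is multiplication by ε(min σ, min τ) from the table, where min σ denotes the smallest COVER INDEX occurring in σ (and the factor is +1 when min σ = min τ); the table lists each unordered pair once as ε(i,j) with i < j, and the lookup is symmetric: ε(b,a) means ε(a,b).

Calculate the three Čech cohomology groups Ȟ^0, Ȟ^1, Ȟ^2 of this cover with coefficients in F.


Ȟ^0 = 0, Ȟ^1 = 0 and Ȟ^2 = 0

cover nerve:
  U12={b,m} U16={f,i} U23={n} U34={g} U45={e} U56={a}
C dims 6,6; δ0: rk_F3 6
Ȟ^0: (6−6)−0=0 ⇒ 0
Ȟ^1: (6−0)−6=0 ⇒ 0
Ȟ^2: (0−0)−0=0 ⇒ 0


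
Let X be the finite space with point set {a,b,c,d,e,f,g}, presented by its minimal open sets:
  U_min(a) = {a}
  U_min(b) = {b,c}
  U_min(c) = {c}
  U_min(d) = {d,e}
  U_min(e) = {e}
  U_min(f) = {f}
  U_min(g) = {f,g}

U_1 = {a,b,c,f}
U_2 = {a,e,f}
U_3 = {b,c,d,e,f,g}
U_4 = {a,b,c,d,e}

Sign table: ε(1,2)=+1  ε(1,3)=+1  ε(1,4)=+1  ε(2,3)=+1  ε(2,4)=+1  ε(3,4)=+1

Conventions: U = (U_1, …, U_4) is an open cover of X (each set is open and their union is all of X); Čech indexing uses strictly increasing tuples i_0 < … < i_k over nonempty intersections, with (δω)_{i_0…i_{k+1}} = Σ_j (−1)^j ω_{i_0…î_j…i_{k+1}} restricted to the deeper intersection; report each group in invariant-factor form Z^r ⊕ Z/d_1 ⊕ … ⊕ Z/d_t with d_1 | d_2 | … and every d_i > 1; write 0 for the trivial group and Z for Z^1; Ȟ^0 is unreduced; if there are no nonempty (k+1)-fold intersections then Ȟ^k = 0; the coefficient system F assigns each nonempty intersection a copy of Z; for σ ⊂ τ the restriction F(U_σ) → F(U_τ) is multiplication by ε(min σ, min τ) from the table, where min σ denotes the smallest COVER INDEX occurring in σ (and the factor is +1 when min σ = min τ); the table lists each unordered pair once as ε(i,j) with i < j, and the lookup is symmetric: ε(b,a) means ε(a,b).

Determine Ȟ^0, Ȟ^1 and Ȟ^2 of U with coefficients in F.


nonempty intersections:
  U12={a,f} U13={b,c,f} U14={a,b,c} U23={e,f} U24={a,e} U34={b,c,d,e}
  U123={f} U124={a} U134={b,c} U234={e}
C dims 4,6,4; δ0: rk 3, SNF 1^3; δ1: rk 3, SNF 1^3
Ȟ^0: (4−3)−0=1 ⇒ Z
Ȟ^1: (6−3)−3=0 ⇒ 0
Ȟ^2: (4−0)−3=1 ⇒ Z

Ȟ^0 = Z, Ȟ^1 = 0 and Ȟ^2 = Z


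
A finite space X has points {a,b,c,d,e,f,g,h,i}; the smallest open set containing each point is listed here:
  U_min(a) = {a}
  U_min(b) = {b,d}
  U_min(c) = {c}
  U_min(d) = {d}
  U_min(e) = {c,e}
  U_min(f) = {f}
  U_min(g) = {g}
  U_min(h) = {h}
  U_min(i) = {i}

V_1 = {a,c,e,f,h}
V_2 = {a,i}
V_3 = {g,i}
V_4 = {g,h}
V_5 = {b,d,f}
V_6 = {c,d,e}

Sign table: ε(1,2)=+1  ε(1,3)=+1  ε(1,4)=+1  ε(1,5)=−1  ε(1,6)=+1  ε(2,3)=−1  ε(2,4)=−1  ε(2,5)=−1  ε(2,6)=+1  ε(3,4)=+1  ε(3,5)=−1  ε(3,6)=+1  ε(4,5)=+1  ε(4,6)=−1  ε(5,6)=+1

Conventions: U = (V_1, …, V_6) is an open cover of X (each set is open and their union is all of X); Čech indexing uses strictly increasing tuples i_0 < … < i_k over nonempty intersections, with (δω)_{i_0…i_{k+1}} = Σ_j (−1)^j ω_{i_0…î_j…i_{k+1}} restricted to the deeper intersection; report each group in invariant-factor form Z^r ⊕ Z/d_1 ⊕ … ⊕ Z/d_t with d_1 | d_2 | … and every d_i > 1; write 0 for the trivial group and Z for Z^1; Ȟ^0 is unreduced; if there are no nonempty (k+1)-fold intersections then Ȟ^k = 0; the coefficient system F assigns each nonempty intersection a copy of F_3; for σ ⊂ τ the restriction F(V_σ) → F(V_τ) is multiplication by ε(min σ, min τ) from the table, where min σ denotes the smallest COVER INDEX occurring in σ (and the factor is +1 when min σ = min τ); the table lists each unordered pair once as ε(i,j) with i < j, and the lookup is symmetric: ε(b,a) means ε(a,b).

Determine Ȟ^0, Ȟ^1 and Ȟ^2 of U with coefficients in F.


Ȟ^0(U;F) ≅ 0, Ȟ^1(U;F) ≅ Z/3, Ȟ^2(U;F) ≅ 0

nonempty overlaps:
  V12={a} V14={h} V15={f} V16={c,e} V23={i} V34={g} V56={d}
C dims 6,7; δ0: rk_F3 6
degree 0: 6−6−0 = 0 → Ȟ^0 ≅ 0
degree 1: 7−0−6 = 1 → Ȟ^1 ≅ Z/3
degree 2: 0−0−0 = 0 → Ȟ^2 ≅ 0


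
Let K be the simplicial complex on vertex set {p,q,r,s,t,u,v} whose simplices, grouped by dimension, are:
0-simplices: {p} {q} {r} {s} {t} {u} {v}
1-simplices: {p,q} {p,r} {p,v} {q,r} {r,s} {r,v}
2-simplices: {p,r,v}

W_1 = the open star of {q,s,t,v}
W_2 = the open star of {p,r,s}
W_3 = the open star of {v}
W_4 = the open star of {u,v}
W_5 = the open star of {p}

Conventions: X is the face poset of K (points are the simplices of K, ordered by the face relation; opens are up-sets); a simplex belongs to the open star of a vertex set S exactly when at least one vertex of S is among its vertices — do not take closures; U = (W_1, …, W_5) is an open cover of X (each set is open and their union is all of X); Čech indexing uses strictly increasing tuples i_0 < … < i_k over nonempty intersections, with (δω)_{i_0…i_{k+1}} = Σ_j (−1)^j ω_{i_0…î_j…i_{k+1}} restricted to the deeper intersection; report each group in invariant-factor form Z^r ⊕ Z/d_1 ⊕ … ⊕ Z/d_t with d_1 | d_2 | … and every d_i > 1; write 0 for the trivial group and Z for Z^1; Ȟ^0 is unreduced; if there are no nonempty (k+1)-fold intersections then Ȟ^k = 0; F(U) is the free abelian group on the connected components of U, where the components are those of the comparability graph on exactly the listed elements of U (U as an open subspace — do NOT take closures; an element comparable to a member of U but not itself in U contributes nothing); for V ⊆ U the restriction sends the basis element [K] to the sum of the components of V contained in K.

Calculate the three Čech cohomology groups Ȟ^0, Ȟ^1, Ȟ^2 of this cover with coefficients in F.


intersection data:
  W1={{q},{s},{t},{v},{p,q},{p,v},{q,r},{r,s},{r,v},{p,r,v}} W2={{p},{r},{s},{p,q},{p,r},{p,v},{q,r},{r,s},{r,v},{p,r,v}} W3={{v},{p,v},{r,v},{p,r,v}} W4={{u},{v},{p,v},{r,v},{p,r,v}} W5={{p},{p,q},{p,r},{p,v},{p,r,v}}
  W12={{s},{p,q},{p,v},{q,r},{r,s},{r,v},{p,r,v}} W13={{v},{p,v},{r,v},{p,r,v}} W14={{v},{p,v},{r,v},{p,r,v}} W15={{p,q},{p,v},{p,r,v}} W23={{p,v},{r,v},{p,r,v}} W24={{p,v},{r,v},{p,r,v}} W25={{p},{p,q},{p,r},{p,v},{p,r,v}} W34={{v},{p,v},{r,v},{p,r,v}} W35={{p,v},{p,r,v}} W45={{p,v},{p,r,v}}
  W123={{p,v},{r,v},{p,r,v}} W124={{p,v},{r,v},{p,r,v}} W125={{p,q},{p,v},{p,r,v}} W134={{v},{p,v},{r,v},{p,r,v}} W135={{p,v},{p,r,v}} W145={{p,v},{p,r,v}} W234={{p,v},{r,v},{p,r,v}} W235={{p,v},{p,r,v}} W245={{p,v},{p,r,v}} W345={{p,v},{p,r,v}}
  W1234={{p,v},{r,v},{p,r,v}} W1235={{p,v},{p,r,v}} W1245={{p,v},{p,r,v}} W1345={{p,v},{p,r,v}} W2345={{p,v},{p,r,v}}
  W12345={{p,v},{p,r,v}}
components per intersection:
  W1: {{q},{p,q},{q,r}} {{s},{r,s}} {{t}} {{v},{p,v},{r,v},{p,r,v}}
  W2: {{p},{r},{s},{p,q},{p,r},{p,v},{q,r},{r,s},{r,v},{p,r,v}}
  W3: {{v},{p,v},{r,v},{p,r,v}}
  W4: {{u}} {{v},{p,v},{r,v},{p,r,v}}
  W5: {{p},{p,q},{p,r},{p,v},{p,r,v}}
  W12: {{s},{r,s}} {{p,q}} {{p,v},{r,v},{p,r,v}} {{q,r}}
  W13: {{v},{p,v},{r,v},{p,r,v}}
  W14: {{v},{p,v},{r,v},{p,r,v}}
  W15: {{p,q}} {{p,v},{p,r,v}}
  W23: {{p,v},{r,v},{p,r,v}}
  W24: {{p,v},{r,v},{p,r,v}}
  W25: {{p},{p,q},{p,r},{p,v},{p,r,v}}
  W34: {{v},{p,v},{r,v},{p,r,v}}
  W35: {{p,v},{p,r,v}}
  W45: {{p,v},{p,r,v}}
  W123: {{p,v},{r,v},{p,r,v}}
  W124: {{p,v},{r,v},{p,r,v}}
  W125: {{p,q}} {{p,v},{p,r,v}}
  W134: {{v},{p,v},{r,v},{p,r,v}}
  W135: {{p,v},{p,r,v}}
  W145: {{p,v},{p,r,v}}
  W234: {{p,v},{r,v},{p,r,v}}
  W235: {{p,v},{p,r,v}}
  W245: {{p,v},{p,r,v}}
  W345: {{p,v},{p,r,v}}
  W1234: {{p,v},{r,v},{p,r,v}}
  W1235: {{p,v},{p,r,v}}
  W1245: {{p,v},{p,r,v}}
  W1345: {{p,v},{p,r,v}}
  W2345: {{p,v},{p,r,v}}
  W12345: {{p,v},{p,r,v}}
C dims 9,14,11,5; δ0: rk 6, SNF 1^6; δ1: rk 7, SNF 1^7; δ2: rk 4, SNF 1^4
Ȟ^0 = (9 − 6) − 0 = 3, so Ȟ^0 ≅ Z^3
Ȟ^1 = (14 − 7) − 6 = 1, so Ȟ^1 ≅ Z
Ȟ^2 = (11 − 4) − 7 = 0, so Ȟ^2 ≅ 0

Ȟ^0 ≅ Z^3, Ȟ^1 ≅ Z and Ȟ^2 ≅ 0


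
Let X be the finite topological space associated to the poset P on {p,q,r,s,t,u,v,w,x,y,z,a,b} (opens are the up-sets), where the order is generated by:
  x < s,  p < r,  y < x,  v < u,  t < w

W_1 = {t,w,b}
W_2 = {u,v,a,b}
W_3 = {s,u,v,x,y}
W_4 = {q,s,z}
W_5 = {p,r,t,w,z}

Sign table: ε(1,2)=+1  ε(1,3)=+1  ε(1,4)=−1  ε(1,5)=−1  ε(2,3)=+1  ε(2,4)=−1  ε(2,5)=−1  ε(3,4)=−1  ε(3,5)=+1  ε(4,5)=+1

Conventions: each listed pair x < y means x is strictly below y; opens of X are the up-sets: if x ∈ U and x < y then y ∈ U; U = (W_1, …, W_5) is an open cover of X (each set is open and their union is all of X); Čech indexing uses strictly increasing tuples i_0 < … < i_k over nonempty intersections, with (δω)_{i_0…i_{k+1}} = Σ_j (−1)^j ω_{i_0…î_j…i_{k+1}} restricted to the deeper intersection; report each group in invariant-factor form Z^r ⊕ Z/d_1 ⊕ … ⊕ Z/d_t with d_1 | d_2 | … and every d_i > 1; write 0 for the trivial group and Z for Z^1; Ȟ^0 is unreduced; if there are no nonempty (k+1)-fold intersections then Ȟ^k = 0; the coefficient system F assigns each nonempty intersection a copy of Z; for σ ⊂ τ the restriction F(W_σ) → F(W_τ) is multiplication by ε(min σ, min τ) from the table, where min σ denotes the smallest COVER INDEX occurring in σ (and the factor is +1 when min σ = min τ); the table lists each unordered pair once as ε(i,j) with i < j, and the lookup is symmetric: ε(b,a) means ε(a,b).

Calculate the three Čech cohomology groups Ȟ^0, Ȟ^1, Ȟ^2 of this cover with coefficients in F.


Ȟ^0 ≅ Z; Ȟ^1 ≅ Z; Ȟ^2 ≅ 0

intersection data:
  W12={b} W15={t,w} W23={u,v} W34={s} W45={z}
C dims 5,5; δ0: rk 4, SNF 1^4
Ȟ^0 = (5 − 4) − 0 = 1, so Ȟ^0 ≅ Z
Ȟ^1 = (5 − 0) − 4 = 1, so Ȟ^1 ≅ Z
Ȟ^2 = (0 − 0) − 0 = 0, so Ȟ^2 ≅ 0


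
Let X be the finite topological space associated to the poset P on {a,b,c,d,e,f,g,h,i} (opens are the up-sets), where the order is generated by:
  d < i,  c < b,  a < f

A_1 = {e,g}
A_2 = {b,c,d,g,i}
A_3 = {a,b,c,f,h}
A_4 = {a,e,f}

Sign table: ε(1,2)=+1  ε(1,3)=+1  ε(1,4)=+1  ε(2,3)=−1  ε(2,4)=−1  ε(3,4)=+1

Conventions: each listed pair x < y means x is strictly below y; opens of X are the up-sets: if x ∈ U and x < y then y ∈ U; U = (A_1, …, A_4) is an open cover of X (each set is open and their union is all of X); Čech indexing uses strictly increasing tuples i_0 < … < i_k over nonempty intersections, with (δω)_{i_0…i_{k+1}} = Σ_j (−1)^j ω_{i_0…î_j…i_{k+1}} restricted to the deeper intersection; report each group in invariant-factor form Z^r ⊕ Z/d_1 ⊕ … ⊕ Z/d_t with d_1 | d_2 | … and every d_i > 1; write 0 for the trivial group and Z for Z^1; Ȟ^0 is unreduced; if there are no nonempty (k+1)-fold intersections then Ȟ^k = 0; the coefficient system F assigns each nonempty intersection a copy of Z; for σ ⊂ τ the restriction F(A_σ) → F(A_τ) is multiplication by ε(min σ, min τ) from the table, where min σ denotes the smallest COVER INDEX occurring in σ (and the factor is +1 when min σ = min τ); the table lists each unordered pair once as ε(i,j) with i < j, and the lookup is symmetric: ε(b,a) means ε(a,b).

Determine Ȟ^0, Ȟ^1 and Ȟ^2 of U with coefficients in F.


nerve simplices:
  A12={g} A14={e} A23={b,c} A34={a,f}
C dims 4,4; δ0: rk 4, SNF 1^3·2
degree 0: 4−4−0 = 0 → Ȟ^0 ≅ 0
degree 1: 4−0−4 = 0 plus torsion [2] → Ȟ^1 ≅ Z/2
degree 2: 0−0−0 = 0 → Ȟ^2 ≅ 0

Ȟ^0(U;F) ≅ 0,  Ȟ^1(U;F) ≅ Z/2,  Ȟ^2(U;F) ≅ 0


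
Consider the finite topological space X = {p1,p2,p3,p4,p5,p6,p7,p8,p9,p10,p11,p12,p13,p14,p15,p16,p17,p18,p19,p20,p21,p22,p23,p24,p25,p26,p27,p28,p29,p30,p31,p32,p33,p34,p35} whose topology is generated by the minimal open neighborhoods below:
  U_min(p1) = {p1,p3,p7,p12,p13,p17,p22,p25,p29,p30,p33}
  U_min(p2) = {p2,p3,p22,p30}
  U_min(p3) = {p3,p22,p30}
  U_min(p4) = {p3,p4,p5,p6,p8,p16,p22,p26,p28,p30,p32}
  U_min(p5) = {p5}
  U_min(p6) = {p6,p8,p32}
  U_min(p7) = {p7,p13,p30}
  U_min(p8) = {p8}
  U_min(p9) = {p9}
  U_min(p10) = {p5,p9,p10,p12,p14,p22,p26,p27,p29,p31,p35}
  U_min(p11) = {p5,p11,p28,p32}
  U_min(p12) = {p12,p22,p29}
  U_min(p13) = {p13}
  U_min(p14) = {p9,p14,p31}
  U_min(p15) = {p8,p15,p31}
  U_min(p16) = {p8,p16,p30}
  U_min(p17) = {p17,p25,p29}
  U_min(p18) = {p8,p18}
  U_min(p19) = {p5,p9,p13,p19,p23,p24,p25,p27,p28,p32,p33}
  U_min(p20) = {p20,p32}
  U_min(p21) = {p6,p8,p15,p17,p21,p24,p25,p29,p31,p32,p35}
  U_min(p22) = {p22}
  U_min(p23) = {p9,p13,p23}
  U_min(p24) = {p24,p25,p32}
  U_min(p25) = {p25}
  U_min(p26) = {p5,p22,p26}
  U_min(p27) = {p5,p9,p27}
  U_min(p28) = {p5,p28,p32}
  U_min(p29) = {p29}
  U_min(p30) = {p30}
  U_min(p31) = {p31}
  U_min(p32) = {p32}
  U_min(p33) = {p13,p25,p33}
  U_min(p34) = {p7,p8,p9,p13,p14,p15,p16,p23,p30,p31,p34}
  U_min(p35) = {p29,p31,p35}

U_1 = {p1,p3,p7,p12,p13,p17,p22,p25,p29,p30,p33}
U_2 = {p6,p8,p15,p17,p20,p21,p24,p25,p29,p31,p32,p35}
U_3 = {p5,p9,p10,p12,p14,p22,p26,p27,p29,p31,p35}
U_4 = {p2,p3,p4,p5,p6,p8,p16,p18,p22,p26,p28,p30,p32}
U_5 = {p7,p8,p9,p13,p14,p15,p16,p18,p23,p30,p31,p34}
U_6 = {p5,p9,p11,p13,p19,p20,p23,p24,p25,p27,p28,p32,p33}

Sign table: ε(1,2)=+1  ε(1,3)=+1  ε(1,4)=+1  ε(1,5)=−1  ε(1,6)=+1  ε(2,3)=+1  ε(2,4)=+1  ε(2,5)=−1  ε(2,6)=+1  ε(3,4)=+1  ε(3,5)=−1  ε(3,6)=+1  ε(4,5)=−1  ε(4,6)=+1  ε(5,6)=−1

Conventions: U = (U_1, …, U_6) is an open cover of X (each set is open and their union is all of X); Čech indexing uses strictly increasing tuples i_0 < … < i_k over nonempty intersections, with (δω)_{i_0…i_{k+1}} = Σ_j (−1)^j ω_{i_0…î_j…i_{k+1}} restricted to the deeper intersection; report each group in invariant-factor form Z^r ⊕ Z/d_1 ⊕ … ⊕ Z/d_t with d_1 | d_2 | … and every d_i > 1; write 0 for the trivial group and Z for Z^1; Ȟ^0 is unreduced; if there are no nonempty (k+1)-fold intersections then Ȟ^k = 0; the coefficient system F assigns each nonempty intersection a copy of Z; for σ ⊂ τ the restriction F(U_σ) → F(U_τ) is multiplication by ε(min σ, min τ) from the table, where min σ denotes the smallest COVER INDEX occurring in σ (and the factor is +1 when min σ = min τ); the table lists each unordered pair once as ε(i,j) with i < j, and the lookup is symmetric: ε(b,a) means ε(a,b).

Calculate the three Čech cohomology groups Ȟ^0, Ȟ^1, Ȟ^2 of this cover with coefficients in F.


Ȟ^0(U;F) ≅ Z,  Ȟ^1(U;F) ≅ 0,  Ȟ^2(U;F) ≅ Z/2

nonempty overlaps:
  U12={p17,p25,p29} U13={p12,p22,p29} U14={p3,p22,p30} U15={p7,p13,p30} U16={p13,p25,p33} U23={p29,p31,p35} U24={p6,p8,p32} U25={p8,p15,p31} U26={p20,p24,p25,p32} U34={p5,p22,p26} U35={p9,p14,p31} U36={p5,p9,p27} U45={p8,p16,p18,p30} U46={p5,p28,p32} U56={p9,p13,p23}
  U123={p29} U126={p25} U134={p22} U145={p30} U156={p13} U235={p31} U245={p8} U246={p32} U346={p5} U356={p9}
C dims 6,15,10; δ0: rk 5, SNF 1^5; δ1: rk 10, SNF 1^9·2
degree 0: 6−5−0 = 1 → Ȟ^0 ≅ Z
degree 1: 15−10−5 = 0 → Ȟ^1 ≅ 0
degree 2: 10−0−10 = 0 plus torsion [2] → Ȟ^2 ≅ Z/2


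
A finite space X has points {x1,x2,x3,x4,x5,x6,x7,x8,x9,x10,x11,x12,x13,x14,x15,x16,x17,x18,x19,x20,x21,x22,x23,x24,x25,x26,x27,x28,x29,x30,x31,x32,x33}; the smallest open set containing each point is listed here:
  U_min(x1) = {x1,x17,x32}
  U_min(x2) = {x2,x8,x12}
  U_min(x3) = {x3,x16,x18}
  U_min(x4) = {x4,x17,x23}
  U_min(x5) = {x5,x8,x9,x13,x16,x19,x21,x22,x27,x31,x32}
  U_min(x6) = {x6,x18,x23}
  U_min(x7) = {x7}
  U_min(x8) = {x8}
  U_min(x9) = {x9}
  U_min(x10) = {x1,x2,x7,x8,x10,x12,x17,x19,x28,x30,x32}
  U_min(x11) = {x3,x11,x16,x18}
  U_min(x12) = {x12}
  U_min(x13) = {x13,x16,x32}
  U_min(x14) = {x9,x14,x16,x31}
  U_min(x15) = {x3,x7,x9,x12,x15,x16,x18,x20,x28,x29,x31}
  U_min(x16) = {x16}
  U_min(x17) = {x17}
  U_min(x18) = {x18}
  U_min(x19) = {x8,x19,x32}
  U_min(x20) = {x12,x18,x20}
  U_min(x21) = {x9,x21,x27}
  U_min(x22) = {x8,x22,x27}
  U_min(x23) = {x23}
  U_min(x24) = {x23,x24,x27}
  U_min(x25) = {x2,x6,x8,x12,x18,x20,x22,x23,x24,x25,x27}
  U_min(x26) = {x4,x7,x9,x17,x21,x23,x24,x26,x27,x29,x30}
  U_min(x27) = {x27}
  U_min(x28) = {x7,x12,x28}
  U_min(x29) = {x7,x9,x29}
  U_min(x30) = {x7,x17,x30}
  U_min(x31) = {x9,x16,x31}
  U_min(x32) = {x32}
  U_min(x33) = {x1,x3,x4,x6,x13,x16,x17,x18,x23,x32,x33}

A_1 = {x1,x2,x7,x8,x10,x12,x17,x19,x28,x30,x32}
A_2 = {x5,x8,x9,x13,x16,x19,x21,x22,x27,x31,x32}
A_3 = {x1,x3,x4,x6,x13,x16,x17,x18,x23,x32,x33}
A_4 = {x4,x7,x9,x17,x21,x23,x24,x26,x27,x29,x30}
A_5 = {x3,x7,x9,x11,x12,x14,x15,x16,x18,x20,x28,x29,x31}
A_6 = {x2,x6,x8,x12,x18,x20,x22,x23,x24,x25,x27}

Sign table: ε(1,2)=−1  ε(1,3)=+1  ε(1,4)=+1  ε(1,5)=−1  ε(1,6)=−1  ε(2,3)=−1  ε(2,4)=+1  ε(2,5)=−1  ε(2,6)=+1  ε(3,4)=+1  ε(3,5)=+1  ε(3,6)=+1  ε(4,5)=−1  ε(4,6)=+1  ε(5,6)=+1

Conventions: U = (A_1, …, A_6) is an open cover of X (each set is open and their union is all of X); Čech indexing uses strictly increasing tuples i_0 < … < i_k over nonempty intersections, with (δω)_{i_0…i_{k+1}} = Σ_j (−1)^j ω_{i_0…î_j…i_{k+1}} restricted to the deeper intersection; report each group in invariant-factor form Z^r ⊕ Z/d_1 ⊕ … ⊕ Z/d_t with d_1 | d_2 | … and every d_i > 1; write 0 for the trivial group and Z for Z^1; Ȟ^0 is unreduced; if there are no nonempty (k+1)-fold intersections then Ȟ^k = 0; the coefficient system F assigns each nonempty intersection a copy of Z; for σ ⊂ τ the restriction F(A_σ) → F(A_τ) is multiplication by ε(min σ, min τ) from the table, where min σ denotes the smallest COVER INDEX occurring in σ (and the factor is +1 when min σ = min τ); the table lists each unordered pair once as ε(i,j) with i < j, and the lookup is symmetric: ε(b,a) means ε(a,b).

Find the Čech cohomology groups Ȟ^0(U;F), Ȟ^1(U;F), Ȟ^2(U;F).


nonempty overlaps:
  A12={x8,x19,x32} A13={x1,x17,x32} A14={x7,x17,x30} A15={x7,x12,x28} A16={x2,x8,x12} A23={x13,x16,x32} A24={x9,x21,x27} A25={x9,x16,x31} A26={x8,x22,x27} A34={x4,x17,x23} A35={x3,x16,x18} A36={x6,x18,x23} A45={x7,x9,x29} A46={x23,x24,x27} A56={x12,x18,x20}
  A123={x32} A126={x8} A134={x17} A145={x7} A156={x12} A235={x16} A245={x9} A246={x27} A346={x23} A356={x18}
C dims 6,15,10; δ0: rk 6, SNF 1^5·2; δ1: rk 9, SNF 1^9
degree 0: 6−6−0 = 0 → Ȟ^0 ≅ 0
degree 1: 15−9−6 = 0 plus torsion [2] → Ȟ^1 ≅ Z/2
degree 2: 10−0−9 = 1 → Ȟ^2 ≅ Z

Ȟ^0 = 0, Ȟ^1 = Z/2 and Ȟ^2 = Z


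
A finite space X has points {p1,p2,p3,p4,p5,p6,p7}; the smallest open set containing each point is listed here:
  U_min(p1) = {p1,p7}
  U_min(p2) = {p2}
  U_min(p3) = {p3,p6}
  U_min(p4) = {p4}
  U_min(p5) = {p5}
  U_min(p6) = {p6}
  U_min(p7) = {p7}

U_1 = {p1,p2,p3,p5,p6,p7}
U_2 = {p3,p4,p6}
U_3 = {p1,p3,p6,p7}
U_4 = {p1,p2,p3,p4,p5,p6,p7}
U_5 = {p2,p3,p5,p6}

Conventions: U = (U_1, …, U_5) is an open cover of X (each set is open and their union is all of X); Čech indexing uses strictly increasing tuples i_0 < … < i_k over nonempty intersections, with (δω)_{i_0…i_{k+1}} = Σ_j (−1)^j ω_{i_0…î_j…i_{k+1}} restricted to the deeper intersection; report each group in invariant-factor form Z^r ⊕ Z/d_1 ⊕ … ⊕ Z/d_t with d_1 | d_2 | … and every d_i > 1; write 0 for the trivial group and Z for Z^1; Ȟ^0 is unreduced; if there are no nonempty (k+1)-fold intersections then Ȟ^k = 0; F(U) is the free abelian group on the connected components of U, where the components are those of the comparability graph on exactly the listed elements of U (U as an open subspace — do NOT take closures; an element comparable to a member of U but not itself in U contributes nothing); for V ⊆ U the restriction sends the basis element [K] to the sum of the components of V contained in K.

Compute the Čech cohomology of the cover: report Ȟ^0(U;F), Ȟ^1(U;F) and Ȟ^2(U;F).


intersection data:
  U12={p3,p6} U13={p1,p3,p6,p7} U14={p1,p2,p3,p5,p6,p7} U15={p2,p3,p5,p6} U23={p3,p6} U24={p3,p4,p6} U25={p3,p6} U34={p1,p3,p6,p7} U35={p3,p6} U45={p2,p3,p5,p6}
  U123={p3,p6} U124={p3,p6} U125={p3,p6} U134={p1,p3,p6,p7} U135={p3,p6} U145={p2,p3,p5,p6} U234={p3,p6} U235={p3,p6} U245={p3,p6} U345={p3,p6}
  U1234={p3,p6} U1235={p3,p6} U1245={p3,p6} U1345={p3,p6} U2345={p3,p6}
  U12345={p3,p6}
components per intersection:
  U1: {p1,p7} {p2} {p3,p6} {p5}
  U2: {p3,p6} {p4}
  U3: {p1,p7} {p3,p6}
  U4: {p1,p7} {p2} {p3,p6} {p4} {p5}
  U5: {p2} {p3,p6} {p5}
  U12: {p3,p6}
  U13: {p1,p7} {p3,p6}
  U14: {p1,p7} {p2} {p3,p6} {p5}
  U15: {p2} {p3,p6} {p5}
  U23: {p3,p6}
  U24: {p3,p6} {p4}
  U25: {p3,p6}
  U34: {p1,p7} {p3,p6}
  U35: {p3,p6}
  U45: {p2} {p3,p6} {p5}
  U123: {p3,p6}
  U124: {p3,p6}
  U125: {p3,p6}
  U134: {p1,p7} {p3,p6}
  U135: {p3,p6}
  U145: {p2} {p3,p6} {p5}
  U234: {p3,p6}
  U235: {p3,p6}
  U245: {p3,p6}
  U345: {p3,p6}
  U1234: {p3,p6}
  U1235: {p3,p6}
  U1245: {p3,p6}
  U1345: {p3,p6}
  U2345: {p3,p6}
  U12345: {p3,p6}
C dims 16,20,13,5; δ0: rk 11, SNF 1^11; δ1: rk 9, SNF 1^9; δ2: rk 4, SNF 1^4
Ȟ^0 = (16 − 11) − 0 = 5, so Ȟ^0 ≅ Z^5
Ȟ^1 = (20 − 9) − 11 = 0, so Ȟ^1 ≅ 0
Ȟ^2 = (13 − 4) − 9 = 0, so Ȟ^2 ≅ 0

Ȟ^0 = Z^5, Ȟ^1 = 0, Ȟ^2 = 0


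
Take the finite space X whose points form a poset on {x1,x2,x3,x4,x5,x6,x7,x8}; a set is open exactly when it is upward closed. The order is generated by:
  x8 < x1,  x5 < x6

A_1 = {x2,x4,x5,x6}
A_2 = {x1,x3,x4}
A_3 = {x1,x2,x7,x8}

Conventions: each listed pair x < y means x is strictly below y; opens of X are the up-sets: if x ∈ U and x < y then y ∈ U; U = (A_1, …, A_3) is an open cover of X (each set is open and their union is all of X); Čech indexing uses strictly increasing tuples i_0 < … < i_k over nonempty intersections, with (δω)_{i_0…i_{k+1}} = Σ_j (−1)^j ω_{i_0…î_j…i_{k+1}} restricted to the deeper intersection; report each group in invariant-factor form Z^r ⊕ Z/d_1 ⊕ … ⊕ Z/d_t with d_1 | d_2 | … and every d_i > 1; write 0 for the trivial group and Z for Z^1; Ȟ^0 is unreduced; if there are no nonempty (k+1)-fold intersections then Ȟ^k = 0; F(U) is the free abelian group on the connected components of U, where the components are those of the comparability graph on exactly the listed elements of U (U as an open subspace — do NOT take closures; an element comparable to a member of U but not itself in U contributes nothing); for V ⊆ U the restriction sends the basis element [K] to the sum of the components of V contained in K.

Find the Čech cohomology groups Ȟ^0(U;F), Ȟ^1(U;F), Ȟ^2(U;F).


nonempty intersections:
  A12={x4} A13={x2} A23={x1}
components per intersection:
  A1: {x2} {x4} {x5,x6}
  A2: {x1} {x3} {x4}
  A3: {x1,x8} {x2} {x7}
  A12: {x4}
  A13: {x2}
  A23: {x1}
C dims 9,3; δ0: rk 3, SNF 1^3
Ȟ^0: (9−3)−0=6 ⇒ Z^6
Ȟ^1: (3−0)−3=0 ⇒ 0
Ȟ^2: (0−0)−0=0 ⇒ 0

Ȟ^0 ≅ Z^6, Ȟ^1 ≅ 0, Ȟ^2 ≅ 0


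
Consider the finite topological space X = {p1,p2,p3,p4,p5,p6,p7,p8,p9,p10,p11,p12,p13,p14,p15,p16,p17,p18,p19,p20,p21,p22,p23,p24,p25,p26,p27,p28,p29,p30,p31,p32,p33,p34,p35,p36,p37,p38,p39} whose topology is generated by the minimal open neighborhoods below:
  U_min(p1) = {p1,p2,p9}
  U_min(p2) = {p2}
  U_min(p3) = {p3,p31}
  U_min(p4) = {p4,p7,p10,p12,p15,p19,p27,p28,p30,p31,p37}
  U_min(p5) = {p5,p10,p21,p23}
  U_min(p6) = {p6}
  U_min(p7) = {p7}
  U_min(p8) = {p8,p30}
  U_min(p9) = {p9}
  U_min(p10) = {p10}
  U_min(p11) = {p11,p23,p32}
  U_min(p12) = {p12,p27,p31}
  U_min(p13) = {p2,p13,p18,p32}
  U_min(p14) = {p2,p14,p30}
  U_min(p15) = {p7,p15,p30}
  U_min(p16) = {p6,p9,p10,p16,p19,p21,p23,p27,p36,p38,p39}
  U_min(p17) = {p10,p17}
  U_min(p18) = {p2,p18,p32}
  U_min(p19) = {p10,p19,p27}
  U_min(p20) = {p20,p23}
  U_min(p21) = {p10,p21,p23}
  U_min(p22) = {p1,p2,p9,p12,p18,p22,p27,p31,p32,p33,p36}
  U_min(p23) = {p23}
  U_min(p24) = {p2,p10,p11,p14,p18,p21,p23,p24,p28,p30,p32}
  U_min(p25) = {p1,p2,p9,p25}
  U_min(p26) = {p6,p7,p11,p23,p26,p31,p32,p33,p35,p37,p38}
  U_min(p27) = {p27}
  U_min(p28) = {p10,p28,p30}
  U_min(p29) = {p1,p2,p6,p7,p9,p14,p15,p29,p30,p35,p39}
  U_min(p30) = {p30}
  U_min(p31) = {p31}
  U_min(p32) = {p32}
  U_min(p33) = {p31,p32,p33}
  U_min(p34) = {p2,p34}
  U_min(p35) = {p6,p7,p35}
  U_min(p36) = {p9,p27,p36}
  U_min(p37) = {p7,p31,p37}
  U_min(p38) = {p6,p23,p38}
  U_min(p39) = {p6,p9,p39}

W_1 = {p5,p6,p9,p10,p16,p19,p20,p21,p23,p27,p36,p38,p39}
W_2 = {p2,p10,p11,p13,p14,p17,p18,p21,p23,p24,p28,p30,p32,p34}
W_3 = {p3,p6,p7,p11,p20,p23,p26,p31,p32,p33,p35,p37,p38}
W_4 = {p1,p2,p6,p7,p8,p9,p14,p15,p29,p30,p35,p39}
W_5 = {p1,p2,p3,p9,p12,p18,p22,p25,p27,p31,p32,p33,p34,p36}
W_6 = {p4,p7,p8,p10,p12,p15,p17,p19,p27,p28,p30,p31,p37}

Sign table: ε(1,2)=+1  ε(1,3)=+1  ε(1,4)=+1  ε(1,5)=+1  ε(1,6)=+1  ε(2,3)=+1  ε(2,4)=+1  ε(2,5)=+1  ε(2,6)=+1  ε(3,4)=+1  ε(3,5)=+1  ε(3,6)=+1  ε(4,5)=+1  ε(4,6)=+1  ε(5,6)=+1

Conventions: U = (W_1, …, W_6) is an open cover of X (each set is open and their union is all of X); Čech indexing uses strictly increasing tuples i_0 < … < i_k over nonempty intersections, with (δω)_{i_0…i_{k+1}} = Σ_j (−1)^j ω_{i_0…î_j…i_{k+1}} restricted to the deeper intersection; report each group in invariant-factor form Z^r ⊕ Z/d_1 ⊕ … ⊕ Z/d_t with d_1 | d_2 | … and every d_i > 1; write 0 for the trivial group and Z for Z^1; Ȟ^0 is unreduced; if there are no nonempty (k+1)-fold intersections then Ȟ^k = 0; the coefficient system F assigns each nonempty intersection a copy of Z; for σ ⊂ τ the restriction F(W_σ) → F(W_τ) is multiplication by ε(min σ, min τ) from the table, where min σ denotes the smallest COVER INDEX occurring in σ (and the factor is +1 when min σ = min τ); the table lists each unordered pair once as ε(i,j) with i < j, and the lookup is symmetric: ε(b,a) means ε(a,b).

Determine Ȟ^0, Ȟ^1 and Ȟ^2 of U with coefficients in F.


Ȟ^0(U;F) ≅ Z, Ȟ^1(U;F) ≅ 0 and Ȟ^2(U;F) ≅ Z/2

nonempty intersections:
  W12={p10,p21,p23} W13={p6,p20,p23,p38} W14={p6,p9,p39} W15={p9,p27,p36} W16={p10,p19,p27} W23={p11,p23,p32} W24={p2,p14,p30} W25={p2,p18,p32,p34} W26={p10,p17,p28,p30} W34={p6,p7,p35} W35={p3,p31,p32,p33} W36={p7,p31,p37} W45={p1,p2,p9} W46={p7,p8,p15,p30} W56={p12,p27,p31}
  W123={p23} W126={p10} W134={p6} W145={p9} W156={p27} W235={p32} W245={p2} W246={p30} W346={p7} W356={p31}
C dims 6,15,10; δ0: rk 5, SNF 1^5; δ1: rk 10, SNF 1^9·2
Ȟ^0: (6−5)−0=1 ⇒ Z
Ȟ^1: (15−10)−5=0 ⇒ 0
Ȟ^2: (10−0)−10=0 plus torsion [2] ⇒ Z/2


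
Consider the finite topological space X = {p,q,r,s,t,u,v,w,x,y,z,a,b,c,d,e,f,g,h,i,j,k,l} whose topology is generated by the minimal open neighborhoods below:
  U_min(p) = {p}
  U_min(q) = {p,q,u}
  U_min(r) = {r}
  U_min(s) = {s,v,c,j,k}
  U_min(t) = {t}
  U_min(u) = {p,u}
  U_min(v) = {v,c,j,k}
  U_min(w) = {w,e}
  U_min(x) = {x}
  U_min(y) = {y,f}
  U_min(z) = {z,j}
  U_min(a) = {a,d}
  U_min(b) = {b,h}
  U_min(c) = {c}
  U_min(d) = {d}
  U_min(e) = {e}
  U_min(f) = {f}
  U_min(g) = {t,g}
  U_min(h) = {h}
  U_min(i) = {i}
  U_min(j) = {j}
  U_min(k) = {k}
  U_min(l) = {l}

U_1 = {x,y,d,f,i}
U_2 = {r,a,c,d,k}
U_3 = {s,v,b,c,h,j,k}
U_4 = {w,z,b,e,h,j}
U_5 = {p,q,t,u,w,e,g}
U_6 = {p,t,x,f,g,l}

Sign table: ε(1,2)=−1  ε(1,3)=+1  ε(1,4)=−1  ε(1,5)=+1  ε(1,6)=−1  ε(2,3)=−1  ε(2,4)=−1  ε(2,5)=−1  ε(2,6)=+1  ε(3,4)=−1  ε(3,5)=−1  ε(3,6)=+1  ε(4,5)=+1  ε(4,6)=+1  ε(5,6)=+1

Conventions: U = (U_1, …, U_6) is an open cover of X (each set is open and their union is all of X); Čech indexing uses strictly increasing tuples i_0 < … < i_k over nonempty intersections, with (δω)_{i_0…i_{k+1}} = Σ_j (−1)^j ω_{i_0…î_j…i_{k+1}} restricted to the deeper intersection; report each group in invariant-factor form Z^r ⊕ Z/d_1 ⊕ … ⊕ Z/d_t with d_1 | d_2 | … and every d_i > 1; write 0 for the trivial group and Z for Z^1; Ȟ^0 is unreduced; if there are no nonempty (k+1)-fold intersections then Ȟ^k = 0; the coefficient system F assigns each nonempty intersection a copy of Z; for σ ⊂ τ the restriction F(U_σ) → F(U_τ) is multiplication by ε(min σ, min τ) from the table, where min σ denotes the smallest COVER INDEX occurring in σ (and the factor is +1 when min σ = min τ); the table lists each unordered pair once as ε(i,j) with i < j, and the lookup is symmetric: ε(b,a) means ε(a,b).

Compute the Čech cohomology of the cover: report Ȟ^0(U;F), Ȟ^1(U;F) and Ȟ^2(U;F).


nonempty overlaps:
  U12={d} U16={x,f} U23={c,k} U34={b,h,j} U45={w,e} U56={p,t,g}
C dims 6,6; δ0: rk 5, SNF 1^5
degree 0: 6−5−0 = 1 → Ȟ^0 ≅ Z
degree 1: 6−0−5 = 1 → Ȟ^1 ≅ Z
degree 2: 0−0−0 = 0 → Ȟ^2 ≅ 0

Ȟ^0 = Z, Ȟ^1 = Z, Ȟ^2 = 0
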